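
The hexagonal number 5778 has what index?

Set n(2n−1) = 5778, giving 2n² − n − 5778 = 0.
So n = (1 + 215) / 4 = 216/4 = 54.

54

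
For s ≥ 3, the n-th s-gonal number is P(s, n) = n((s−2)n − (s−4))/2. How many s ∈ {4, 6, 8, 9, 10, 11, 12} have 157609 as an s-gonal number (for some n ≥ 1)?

1

s = 4: P(4, 397) = 157609. ✓
s = 6: P(6, 280) = 156520 and P(6, 281) = 157641; 157609 is not s-gonal.
s = 8: P(8, 229) = 156865 and P(8, 230) = 158240; 157609 is not s-gonal.
s = 9: P(9, 212) = 156774 and P(9, 213) = 158259; 157609 is not s-gonal.
s = 10: P(10, 198) = 156222 and P(10, 199) = 157807; 157609 is not s-gonal.
s = 11: P(11, 187) = 156706 and P(11, 188) = 158390; 157609 is not s-gonal.
s = 12: P(12, 177) = 155937 and P(12, 178) = 157708; 157609 is not s-gonal.
Hits: s ∈ {4} → 1.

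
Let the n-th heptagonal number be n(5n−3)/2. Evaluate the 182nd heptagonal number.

The 182nd heptagonal number is n(5n−3)/2 with n = 182.
182·(5·182 − 3)/2 = 182·907/2 = 82537.

82537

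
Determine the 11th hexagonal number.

The 11th hexagonal number is n(2n−1) with n = 11.
11·(2·11 − 1) = 11·21 = 231.

231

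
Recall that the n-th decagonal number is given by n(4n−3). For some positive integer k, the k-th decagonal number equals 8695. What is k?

47

Set n(4n−3) = 8695, giving 4n² − 3n − 8695 = 0.
The discriminant is 9 + 16·8695 = 139129, and √139129 = 373.
So n = (3 + 373) / 8 = 376/8 = 47.
Check: 47·(4·47 − 3) = 8695. ✓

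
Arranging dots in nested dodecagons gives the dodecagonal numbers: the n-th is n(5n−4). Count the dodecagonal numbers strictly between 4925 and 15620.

The n-th dodecagonal number is n(5n−4).
Smallest index with value > 4925: n = 32 (giving 4992).
Largest index with value < 15620: n = 56 (giving 15456).
Indices 32 through 56: 25 terms.

25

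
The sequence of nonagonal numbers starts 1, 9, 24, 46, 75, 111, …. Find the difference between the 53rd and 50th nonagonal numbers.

53·(7·53 − 5)/2 = 9699 and 50·(7·50 − 5)/2 = 8625.
Difference: 9699 − 8625 = 1074.

1074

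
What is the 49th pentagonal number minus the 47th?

49·(3·49 − 1)/2 = 3577 and 47·(3·47 − 1)/2 = 3290.
Difference: 3577 − 3290 = 287.

287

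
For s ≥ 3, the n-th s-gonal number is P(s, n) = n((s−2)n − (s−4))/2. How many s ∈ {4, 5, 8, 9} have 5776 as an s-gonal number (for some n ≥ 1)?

s = 4: P(4, 76) = 5776. ✓
s = 5: P(5, 62) = 5735 and P(5, 63) = 5922; 5776 is not s-gonal.
s = 8: P(8, 44) = 5720 and P(8, 45) = 5985; 5776 is not s-gonal.
s = 9: P(9, 40) = 5500 and P(9, 41) = 5781; 5776 is not s-gonal.
Hits: s ∈ {4} → 1.

1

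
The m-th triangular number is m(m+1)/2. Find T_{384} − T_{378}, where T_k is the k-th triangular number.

384·385/2 = 73920 and 378·379/2 = 71631.
Difference: 73920 − 71631 = 2289.

2289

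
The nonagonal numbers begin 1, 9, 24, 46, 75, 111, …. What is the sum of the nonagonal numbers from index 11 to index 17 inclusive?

4655

Σ i(7i−5)/2 = (7Σi² − 5Σi) / 2 over i = 11..17.
Σi = 153 − 55 = 98 and Σi² = 1785 − 385 = 1400.
(7·1400 − 5·98) / 2 = 9310/2 = 4655.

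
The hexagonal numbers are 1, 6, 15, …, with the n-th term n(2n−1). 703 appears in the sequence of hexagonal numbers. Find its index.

19

Set n(2n−1) = 703, giving 2n² − n − 703 = 0.
So n = (1 + 75) / 4 = 76/4 = 19.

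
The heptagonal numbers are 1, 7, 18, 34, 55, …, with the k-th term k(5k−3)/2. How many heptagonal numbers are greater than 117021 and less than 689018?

The n-th heptagonal number is n(5n−3)/2.
Smallest index with value > 117021: n = 217 (giving 117397).
Largest index with value < 689018: n = 525 (giving 688275).
Indices 217 through 525: 309 terms.

309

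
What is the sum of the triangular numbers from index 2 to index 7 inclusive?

83

Σ i(i+1)/2 = (Σi² + Σi) / 2 over i = 2..7.
Σi = 28 − 1 = 27 and Σi² = 140 − 1 = 139.
(1·139 + 1·27) / 2 = 166/2 = 83.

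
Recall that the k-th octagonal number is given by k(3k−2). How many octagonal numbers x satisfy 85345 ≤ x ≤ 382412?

The n-th octagonal number is n(3n−2).
Smallest index with value ≥ 85345: n = 169 (giving 85345).
Largest index with value ≤ 382412: n = 357 (giving 381633).
Indices 169 through 357: 189 terms.

189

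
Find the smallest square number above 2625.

Solve n² > 2625 for integer n.
The largest n with value ≤ 2625 is 51 (since 2601 ≤ 2625 < 2704), so the first above is n = 52, value 2704.

2704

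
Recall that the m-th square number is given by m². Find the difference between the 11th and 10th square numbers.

21

n² − (n−1)² = 2n − 1, so 11² − 10² = 2·11 − 1 = 21.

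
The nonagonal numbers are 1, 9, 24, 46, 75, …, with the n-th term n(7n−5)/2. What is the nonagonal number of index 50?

8625

The 50th nonagonal number is n(7n−5)/2 with n = 50.
50·(7·50 − 5)/2 = 50·345/2 = 8625.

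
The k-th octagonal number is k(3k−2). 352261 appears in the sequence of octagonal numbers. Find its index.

343

Set n(3n−2) = 352261, giving 3n² − 2n − 352261 = 0.
So n = (2 + 2056) / 6 = 2058/6 = 343.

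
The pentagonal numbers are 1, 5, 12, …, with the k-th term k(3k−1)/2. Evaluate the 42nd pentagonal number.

The 42nd pentagonal number is n(3n−1)/2 with n = 42.
42·(3·42 − 1)/2 = 42·125/2 = 2625.

2625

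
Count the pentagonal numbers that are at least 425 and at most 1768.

The n-th pentagonal number is n(3n−1)/2.
Smallest index with value ≥ 425: n = 17 (giving 425).
Largest index with value ≤ 1768: n = 34 (giving 1717).
Indices 17 through 34: 18 terms.

18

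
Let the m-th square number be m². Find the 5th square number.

25

The 5th square number is n² with n = 5.
5² = 25.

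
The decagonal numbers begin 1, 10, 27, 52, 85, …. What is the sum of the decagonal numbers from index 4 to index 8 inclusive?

Σ i(4i−3) = 4Σi² − 3Σi over i = 4..8.
Σi = 36 − 6 = 30 and Σi² = 204 − 14 = 190.
4·190 − 3·30 = 670.

670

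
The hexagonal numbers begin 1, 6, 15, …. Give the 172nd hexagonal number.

172·(2·172 − 1) = 172·343 = 58996.

58996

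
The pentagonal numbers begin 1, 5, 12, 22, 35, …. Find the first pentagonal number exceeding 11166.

11310

Solve n(3n−1)/2 > 11166 for integer n.
The largest n with value ≤ 11166 is 86 (since 11051 ≤ 11166 < 11310), so the first above is n = 87, value 11310.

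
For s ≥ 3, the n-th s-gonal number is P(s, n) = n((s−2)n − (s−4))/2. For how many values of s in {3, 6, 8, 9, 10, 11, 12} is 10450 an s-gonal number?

s = 3: P(3, 144) = 10440 and P(3, 145) = 10585; 10450 is not s-gonal.
s = 6: P(6, 72) = 10296 and P(6, 73) = 10585; 10450 is not s-gonal.
s = 8: P(8, 59) = 10325 and P(8, 60) = 10680; 10450 is not s-gonal.
s = 9: P(9, 55) = 10450. ✓
s = 10: P(10, 51) = 10251 and P(10, 52) = 10660; 10450 is not s-gonal.
s = 11: P(11, 48) = 10200 and P(11, 49) = 10633; 10450 is not s-gonal.
s = 12: P(12, 46) = 10396 and P(12, 47) = 10857; 10450 is not s-gonal.
Hits: s ∈ {9} → 1.

1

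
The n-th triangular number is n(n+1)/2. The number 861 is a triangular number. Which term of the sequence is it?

Set n(n+1)/2 = 861, giving n² + n − 1722 = 0.
The discriminant is 1 + 8·861 = 6889, and √6889 = 83.
So n = (-1 + 83) / 2 = 82/2 = 41.

41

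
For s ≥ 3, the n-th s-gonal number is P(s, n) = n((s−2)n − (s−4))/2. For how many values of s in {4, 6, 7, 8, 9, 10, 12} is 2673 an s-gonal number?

s = 4: P(4, 51) = 2601 and P(4, 52) = 2704; 2673 is not s-gonal.
s = 6: P(6, 36) = 2556 and P(6, 37) = 2701; 2673 is not s-gonal.
s = 7: P(7, 33) = 2673. ✓
s = 8: P(8, 30) = 2640 and P(8, 31) = 2821; 2673 is not s-gonal.
s = 9: P(9, 27) = 2484 and P(9, 28) = 2674; 2673 is not s-gonal.
s = 10: P(10, 26) = 2626 and P(10, 27) = 2835; 2673 is not s-gonal.
s = 12: P(12, 23) = 2553 and P(12, 24) = 2784; 2673 is not s-gonal.
Hits: s ∈ {7} → 1.

1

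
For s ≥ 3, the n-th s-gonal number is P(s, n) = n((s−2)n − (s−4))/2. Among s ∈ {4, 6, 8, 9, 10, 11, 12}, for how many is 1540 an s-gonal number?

s = 4: P(4, 39) = 1521 and P(4, 40) = 1600; 1540 is not s-gonal.
s = 6: P(6, 28) = 1540. ✓
s = 8: P(8, 22) = 1408 and P(8, 23) = 1541; 1540 is not s-gonal.
s = 9: P(9, 21) = 1491 and P(9, 22) = 1639; 1540 is not s-gonal.
s = 10: P(10, 20) = 1540. ✓
s = 11: P(11, 18) = 1395 and P(11, 19) = 1558; 1540 is not s-gonal.
s = 12: P(12, 17) = 1377 and P(12, 18) = 1548; 1540 is not s-gonal.
Hits: s ∈ {6, 10} → 2.

2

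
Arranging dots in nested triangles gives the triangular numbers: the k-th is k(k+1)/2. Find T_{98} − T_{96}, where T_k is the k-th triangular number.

195

98·99/2 = 4851 and 96·97/2 = 4656.
Difference: 4851 − 4656 = 195.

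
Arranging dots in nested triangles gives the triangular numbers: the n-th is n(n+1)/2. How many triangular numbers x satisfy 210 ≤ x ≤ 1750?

The n-th triangular number is n(n+1)/2.
Smallest index with value ≥ 210: n = 20 (giving 210).
Largest index with value ≤ 1750: n = 58 (giving 1711).
Indices 20 through 58: 39 terms.

39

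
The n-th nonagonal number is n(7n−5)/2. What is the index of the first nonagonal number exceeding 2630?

Solve n(7n−5)/2 > 2630 for integer n.
The largest n with value ≤ 2630 is 27 (since 2484 ≤ 2630 < 2674), so the first above is n = 28, value 2674.

28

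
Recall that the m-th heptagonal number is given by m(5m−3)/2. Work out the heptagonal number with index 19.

19·(5·19 − 3)/2 = 19·92/2 = 19·46 = 874.

874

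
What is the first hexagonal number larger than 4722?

Solve n(2n−1) > 4722 for integer n.
The largest n with value ≤ 4722 is 48 (since 4560 ≤ 4722 < 4753), so the first above is n = 49, value 4753.

4753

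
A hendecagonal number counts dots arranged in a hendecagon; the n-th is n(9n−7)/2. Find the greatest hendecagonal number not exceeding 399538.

Solve n(9n−7)/2 ≤ 399538 for integer n.
n = 298 gives 398575 ≤ 399538, while n = 299 gives 401258 > 399538; so the answer is 398575.

398575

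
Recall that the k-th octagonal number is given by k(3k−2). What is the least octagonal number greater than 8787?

Solve n(3n−2) > 8787 for integer n.
The largest n with value ≤ 8787 is 54 (since 8640 ≤ 8787 < 8965), so the first above is n = 55, value 8965.

8965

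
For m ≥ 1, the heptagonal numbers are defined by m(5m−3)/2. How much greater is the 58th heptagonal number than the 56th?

58·(5·58 − 3)/2 = 8323 and 56·(5·56 − 3)/2 = 7756.
Difference: 8323 − 7756 = 567.

567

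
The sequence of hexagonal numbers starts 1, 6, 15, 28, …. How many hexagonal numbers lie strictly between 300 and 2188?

21

The n-th hexagonal number is n(2n−1).
Smallest index with value > 300: n = 13 (giving 325).
Largest index with value < 2188: n = 33 (giving 2145).
Indices 13 through 33: 21 terms.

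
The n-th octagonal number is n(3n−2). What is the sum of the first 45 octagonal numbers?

Σ i(3i−2) = 3Σi² − 2Σi over i = 1..45.
Σi = 1035 and Σi² = 31395.
3·31395 − 2·1035 = 92115.

92115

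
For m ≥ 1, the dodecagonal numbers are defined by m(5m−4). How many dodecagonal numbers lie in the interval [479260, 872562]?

109

The n-th dodecagonal number is n(5n−4).
Smallest index with value ≥ 479260: n = 310 (giving 479260).
Largest index with value ≤ 872562: n = 418 (giving 871948).
Indices 310 through 418: 109 terms.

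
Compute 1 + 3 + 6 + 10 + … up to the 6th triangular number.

Σ i(i+1)/2 = (Σi² + Σi) / 2 over i = 1..6.
Σi = 21 and Σi² = 91.
(1·91 + 1·21) / 2 = 112/2 = 56.

56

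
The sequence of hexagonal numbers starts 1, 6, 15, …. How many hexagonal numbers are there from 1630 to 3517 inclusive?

14

The n-th hexagonal number is n(2n−1).
Smallest index with value ≥ 1630: n = 29 (giving 1653).
Largest index with value ≤ 3517: n = 42 (giving 3486).
Indices 29 through 42: 14 terms.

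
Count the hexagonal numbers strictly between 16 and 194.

The n-th hexagonal number is n(2n−1).
Smallest index with value > 16: n = 4 (giving 28).
Largest index with value < 194: n = 10 (giving 190).
Indices 4 through 10: 7 terms.

7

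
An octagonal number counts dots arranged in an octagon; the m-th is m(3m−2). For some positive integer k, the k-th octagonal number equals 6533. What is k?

Set n(3n−2) = 6533, giving 3n² − 2n − 6533 = 0.
So n = (2 + 280) / 6 = 282/6 = 47.

47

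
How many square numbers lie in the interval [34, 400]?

15

The n-th square number is n².
Smallest index with value ≥ 34: n = 6 (giving 36).
Largest index with value ≤ 400: n = 20 (giving 400).
Indices 6 through 20: 15 terms.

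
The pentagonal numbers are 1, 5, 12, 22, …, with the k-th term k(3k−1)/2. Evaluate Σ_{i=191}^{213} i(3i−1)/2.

1406933

Σ i(3i−1)/2 = (3Σi² − Σi) / 2 over i = 191..213.
Σi = 22791 − 18145 = 4646 and Σi² = 3243919 − 2304415 = 939504.
(3·939504 − 1·4646) / 2 = 2813866/2 = 1406933.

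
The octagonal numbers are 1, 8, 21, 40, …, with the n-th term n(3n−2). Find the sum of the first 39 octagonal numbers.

Σ i(3i−2) = 3Σi² − 2Σi over i = 1..39.
Σi = 780 and Σi² = 20540.
3·20540 − 2·780 = 60060.

60060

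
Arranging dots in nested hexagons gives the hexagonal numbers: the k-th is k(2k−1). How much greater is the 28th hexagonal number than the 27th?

Consecutive hexagonal numbers differ by 4n − 3: here 4·28 − 3 = 109.

109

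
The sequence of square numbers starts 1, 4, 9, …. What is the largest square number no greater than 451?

Solve n² ≤ 451 for integer n.
n = 21 gives 441 ≤ 451, while n = 22 gives 484 > 451; so the answer is 441.

441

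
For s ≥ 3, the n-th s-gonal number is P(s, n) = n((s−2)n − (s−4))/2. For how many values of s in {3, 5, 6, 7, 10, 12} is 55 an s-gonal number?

s = 3: P(3, 10) = 55. ✓
s = 5: P(5, 6) = 51 and P(5, 7) = 70; 55 is not s-gonal.
s = 6: P(6, 5) = 45 and P(6, 6) = 66; 55 is not s-gonal.
s = 7: P(7, 5) = 55. ✓
s = 10: P(10, 4) = 52 and P(10, 5) = 85; 55 is not s-gonal.
s = 12: P(12, 3) = 33 and P(12, 4) = 64; 55 is not s-gonal.
Hits: s ∈ {3, 7} → 2.

2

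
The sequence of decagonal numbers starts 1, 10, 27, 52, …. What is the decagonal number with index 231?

231·(4·231 − 3) = 231·921 = 212751.

212751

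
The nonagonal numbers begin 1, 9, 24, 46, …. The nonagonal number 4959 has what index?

38

Set n(7n−5)/2 = 4959, giving 7n² − 5n − 9918 = 0.
The discriminant is 25 + 56·4959 = 277729, and √277729 = 527.
So n = (5 + 527) / 14 = 532/14 = 38.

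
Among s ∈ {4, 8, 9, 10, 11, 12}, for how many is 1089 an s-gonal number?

s = 4: P(4, 33) = 1089. ✓
s = 8: P(8, 19) = 1045 and P(8, 20) = 1160; 1089 is not s-gonal.
s = 9: P(9, 18) = 1089. ✓
s = 10: P(10, 16) = 976 and P(10, 17) = 1105; 1089 is not s-gonal.
s = 11: P(11, 15) = 960 and P(11, 16) = 1096; 1089 is not s-gonal.
s = 12: P(12, 15) = 1065 and P(12, 16) = 1216; 1089 is not s-gonal.
Hits: s ∈ {4, 9} → 2.

2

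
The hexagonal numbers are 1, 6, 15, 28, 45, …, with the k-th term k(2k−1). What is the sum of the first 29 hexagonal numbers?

16675

Σ i(2i−1) = 2Σi² − Σi over i = 1..29.
Σi = 435 and Σi² = 8555.
2·8555 − 1·435 = 16675.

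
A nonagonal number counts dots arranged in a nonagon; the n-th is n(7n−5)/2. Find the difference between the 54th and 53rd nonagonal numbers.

372

Consecutive nonagonal numbers differ by 7n − 6: here 7·54 − 6 = 372.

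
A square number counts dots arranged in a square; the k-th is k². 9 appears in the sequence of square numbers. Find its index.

We need n² = 9, so n = √9 = 3.
Check: 3² = 9. ✓

3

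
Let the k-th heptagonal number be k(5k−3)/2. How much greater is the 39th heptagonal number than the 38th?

Consecutive heptagonal numbers differ by 5n − 4: here 5·39 − 4 = 191.

191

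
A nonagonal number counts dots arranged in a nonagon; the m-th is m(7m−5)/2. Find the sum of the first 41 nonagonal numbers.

81221

Σ i(7i−5)/2 = (7Σi² − 5Σi) / 2 over i = 1..41.
Σi = 861 and Σi² = 23821.
(7·23821 − 5·861) / 2 = 162442/2 = 81221.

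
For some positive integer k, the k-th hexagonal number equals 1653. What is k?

Set n(2n−1) = 1653, giving 2n² − n − 1653 = 0.
The discriminant is 1 + 8·1653 = 13225, and √13225 = 115.
So n = (1 + 115) / 4 = 116/4 = 29.

29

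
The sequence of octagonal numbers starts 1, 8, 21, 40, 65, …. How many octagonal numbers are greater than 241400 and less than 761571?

The n-th octagonal number is n(3n−2).
Smallest index with value > 241400: n = 285 (giving 243105).
Largest index with value < 761571: n = 504 (giving 761040).
Indices 285 through 504: 220 terms.

220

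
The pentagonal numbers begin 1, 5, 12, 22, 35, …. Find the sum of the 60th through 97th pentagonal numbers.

Σ i(3i−1)/2 = (3Σi² − Σi) / 2 over i = 60..97.
Σi = 4753 − 1770 = 2983 and Σi² = 308945 − 70210 = 238735.
(3·238735 − 1·2983) / 2 = 713222/2 = 356611.

356611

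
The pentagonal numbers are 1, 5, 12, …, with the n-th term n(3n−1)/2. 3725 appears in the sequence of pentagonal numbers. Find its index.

50

Set n(3n−1)/2 = 3725, giving 3n² − n − 7450 = 0.
The discriminant is 1 + 24·3725 = 89401, and √89401 = 299.
So n = (1 + 299) / 6 = 300/6 = 50.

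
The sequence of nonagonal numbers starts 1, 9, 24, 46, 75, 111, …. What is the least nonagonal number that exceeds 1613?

1639

Solve n(7n−5)/2 > 1613 for integer n.
The largest n with value ≤ 1613 is 21 (since 1491 ≤ 1613 < 1639), so the first above is n = 22, value 1639.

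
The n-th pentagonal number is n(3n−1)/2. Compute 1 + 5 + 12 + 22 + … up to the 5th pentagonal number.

75

Σ i(3i−1)/2 = (3Σi² − Σi) / 2 over i = 1..5.
Σi = 15 and Σi² = 55.
(3·55 − 1·15) / 2 = 150/2 = 75.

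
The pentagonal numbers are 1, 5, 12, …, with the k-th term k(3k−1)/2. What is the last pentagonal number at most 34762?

Solve n(3n−1)/2 ≤ 34762 for integer n.
n = 152 gives 34580 ≤ 34762, while n = 153 gives 35037 > 34762; so the answer is 34580.

34580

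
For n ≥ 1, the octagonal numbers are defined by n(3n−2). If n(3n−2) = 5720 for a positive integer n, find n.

44

Set n(3n−2) = 5720, giving 3n² − 2n − 5720 = 0.
The discriminant is 4 + 12·5720 = 68644, and √68644 = 262.
So n = (2 + 262) / 6 = 264/6 = 44.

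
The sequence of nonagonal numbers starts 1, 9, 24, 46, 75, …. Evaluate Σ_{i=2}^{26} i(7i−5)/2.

20825

Σ i(7i−5)/2 = (7Σi² − 5Σi) / 2 over i = 2..26.
Σi = 351 − 1 = 350 and Σi² = 6201 − 1 = 6200.
(7·6200 − 5·350) / 2 = 41650/2 = 20825.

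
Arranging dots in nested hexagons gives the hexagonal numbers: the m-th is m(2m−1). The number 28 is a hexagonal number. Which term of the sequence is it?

Set n(2n−1) = 28, giving 2n² − n − 28 = 0.
The discriminant is 1 + 8·28 = 225, and √225 = 15.
So n = (1 + 15) / 4 = 16/4 = 4.
Check: 4·(2·4 − 1) = 28. ✓

4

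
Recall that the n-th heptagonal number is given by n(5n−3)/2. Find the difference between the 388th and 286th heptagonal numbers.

171717

388·(5·388 − 3)/2 = 375778 and 286·(5·286 − 3)/2 = 204061.
Difference: 375778 − 204061 = 171717.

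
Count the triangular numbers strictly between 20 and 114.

The n-th triangular number is n(n+1)/2.
Smallest index with value > 20: n = 6 (giving 21).
Largest index with value < 114: n = 14 (giving 105).
Indices 6 through 14: 9 terms.

9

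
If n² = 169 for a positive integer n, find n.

13

We need n² = 169, so n = √169 = 13.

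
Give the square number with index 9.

81

The 9th square number is n² with n = 9.
9² = 81.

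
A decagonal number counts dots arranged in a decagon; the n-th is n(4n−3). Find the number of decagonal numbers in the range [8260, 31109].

43

The n-th decagonal number is n(4n−3).
Smallest index with value ≥ 8260: n = 46 (giving 8326).
Largest index with value ≤ 31109: n = 88 (giving 30712).
Indices 46 through 88: 43 terms.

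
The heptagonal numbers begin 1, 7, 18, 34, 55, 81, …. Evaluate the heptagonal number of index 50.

The 50th heptagonal number is n(5n−3)/2 with n = 50.
50·(5·50 − 3)/2 = 50·247/2 = 6175.

6175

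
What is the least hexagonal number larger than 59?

Solve n(2n−1) > 59 for integer n.
The largest n with value ≤ 59 is 5 (since 45 ≤ 59 < 66), so the first above is n = 6, value 66.

66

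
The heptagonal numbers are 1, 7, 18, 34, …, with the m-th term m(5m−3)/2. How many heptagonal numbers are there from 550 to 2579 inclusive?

The n-th heptagonal number is n(5n−3)/2.
Smallest index with value ≥ 550: n = 16 (giving 616).
Largest index with value ≤ 2579: n = 32 (giving 2512).
Indices 16 through 32: 17 terms.

17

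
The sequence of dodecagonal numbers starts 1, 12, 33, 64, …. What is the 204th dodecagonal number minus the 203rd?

Consecutive dodecagonal numbers differ by 10n − 9: here 10·204 − 9 = 2031.

2031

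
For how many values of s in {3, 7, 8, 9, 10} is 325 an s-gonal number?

s = 3: P(3, 25) = 325. ✓
s = 7: P(7, 11) = 286 and P(7, 12) = 342; 325 is not s-gonal.
s = 8: P(8, 10) = 280 and P(8, 11) = 341; 325 is not s-gonal.
s = 9: P(9, 10) = 325. ✓
s = 10: P(10, 9) = 297 and P(10, 10) = 370; 325 is not s-gonal.
Hits: s ∈ {3, 9} → 2.

2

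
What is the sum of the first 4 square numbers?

Σ_{i=1}^{4} i² = 4·5·9/6 = 30.

30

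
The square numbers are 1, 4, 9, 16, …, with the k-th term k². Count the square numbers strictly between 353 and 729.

8

The n-th square number is n².
Smallest index with value > 353: n = 19 (giving 361).
Largest index with value < 729: n = 26 (giving 676).
Indices 19 through 26: 8 terms.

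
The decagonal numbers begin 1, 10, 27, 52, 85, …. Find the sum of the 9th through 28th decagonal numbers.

28930

Σ i(4i−3) = 4Σi² − 3Σi over i = 9..28.
Σi = 406 − 36 = 370 and Σi² = 7714 − 204 = 7510.
4·7510 − 3·370 = 28930.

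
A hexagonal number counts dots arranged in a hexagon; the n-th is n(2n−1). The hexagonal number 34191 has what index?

131

Set n(2n−1) = 34191, giving 2n² − n − 34191 = 0.
The discriminant is 1 + 8·34191 = 273529, and √273529 = 523.
So n = (1 + 523) / 4 = 524/4 = 131.
Check: 131·(2·131 − 1) = 34191. ✓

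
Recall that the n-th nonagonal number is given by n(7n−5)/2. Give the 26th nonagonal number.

2301

26·(7·26 − 5)/2 = 26·177/2 = 2301.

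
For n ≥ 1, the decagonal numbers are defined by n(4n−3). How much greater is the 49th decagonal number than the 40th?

3177

49·(4·49 − 3) = 9457 and 40·(4·40 − 3) = 6280.
Difference: 9457 − 6280 = 3177.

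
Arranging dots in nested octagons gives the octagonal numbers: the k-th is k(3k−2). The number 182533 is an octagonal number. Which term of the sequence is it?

247

Set n(3n−2) = 182533, giving 3n² − 2n − 182533 = 0.
The discriminant is 4 + 12·182533 = 2190400, and √2190400 = 1480.
So n = (2 + 1480) / 6 = 1482/6 = 247.
Check: 247·(3·247 − 2) = 182533. ✓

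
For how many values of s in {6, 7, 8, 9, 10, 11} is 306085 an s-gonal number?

1

s = 6: P(6, 391) = 305371 and P(6, 392) = 306936; 306085 is not s-gonal.
s = 7: P(7, 350) = 305725 and P(7, 351) = 307476; 306085 is not s-gonal.
s = 8: P(8, 319) = 304645 and P(8, 320) = 306560; 306085 is not s-gonal.
s = 9: P(9, 296) = 305916 and P(9, 297) = 307989; 306085 is not s-gonal.
s = 10: P(10, 277) = 306085. ✓
s = 11: P(11, 261) = 305631 and P(11, 262) = 307981; 306085 is not s-gonal.
Hits: s ∈ {10} → 1.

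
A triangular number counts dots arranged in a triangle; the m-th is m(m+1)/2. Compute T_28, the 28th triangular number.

406

The 28th triangular number is n(n+1)/2 with n = 28.
28·29/2 = 812/2 = 406.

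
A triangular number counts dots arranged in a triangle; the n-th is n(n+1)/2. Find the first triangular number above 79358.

Solve n(n+1)/2 > 79358 for integer n.
The largest n with value ≤ 79358 is 397 (since 79003 ≤ 79358 < 79401), so the first above is n = 398, value 79401.

79401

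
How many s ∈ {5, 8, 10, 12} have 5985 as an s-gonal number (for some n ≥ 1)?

2

s = 5: P(5, 63) = 5922 and P(5, 64) = 6112; 5985 is not s-gonal.
s = 8: P(8, 45) = 5985. ✓
s = 10: P(10, 39) = 5967 and P(10, 40) = 6280; 5985 is not s-gonal.
s = 12: P(12, 35) = 5985. ✓
Hits: s ∈ {8, 12} → 2.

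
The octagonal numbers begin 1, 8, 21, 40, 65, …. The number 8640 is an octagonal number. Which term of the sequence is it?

Set n(3n−2) = 8640, giving 3n² − 2n − 8640 = 0.
The discriminant is 4 + 12·8640 = 103684, and √103684 = 322.
So n = (2 + 322) / 6 = 324/6 = 54.

54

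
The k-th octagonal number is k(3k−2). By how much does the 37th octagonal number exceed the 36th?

Consecutive octagonal numbers differ by 6n − 5: here 6·37 − 5 = 217.

217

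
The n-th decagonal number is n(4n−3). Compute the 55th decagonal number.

11935

55·(4·55 − 3) = 55·217 = 11935.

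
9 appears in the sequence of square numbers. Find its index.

3

We need n² = 9, so n = √9 = 3.
Check: 3² = 9. ✓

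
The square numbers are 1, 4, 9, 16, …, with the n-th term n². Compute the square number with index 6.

36

The 6th square number is n² with n = 6.
6² = 36.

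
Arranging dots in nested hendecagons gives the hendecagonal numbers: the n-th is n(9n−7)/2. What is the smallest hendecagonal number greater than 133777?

Solve n(9n−7)/2 > 133777 for integer n.
The largest n with value ≤ 133777 is 172 (since 132526 ≤ 133777 < 134075), so the first above is n = 173, value 134075.

134075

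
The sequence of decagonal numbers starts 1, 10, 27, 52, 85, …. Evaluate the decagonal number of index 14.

742

14·(4·14 − 3) = 14·53 = 742.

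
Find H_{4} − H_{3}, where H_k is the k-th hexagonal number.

13

Consecutive hexagonal numbers differ by 4n − 3: here 4·4 − 3 = 13.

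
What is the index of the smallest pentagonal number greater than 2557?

Solve n(3n−1)/2 > 2557 for integer n.
The largest n with value ≤ 2557 is 41 (since 2501 ≤ 2557 < 2625), so the first above is n = 42, value 2625.

42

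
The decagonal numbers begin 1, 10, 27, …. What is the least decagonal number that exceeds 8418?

8695

Solve n(4n−3) > 8418 for integer n.
The largest n with value ≤ 8418 is 46 (since 8326 ≤ 8418 < 8695), so the first above is n = 47, value 8695.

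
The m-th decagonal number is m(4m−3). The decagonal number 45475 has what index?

Set n(4n−3) = 45475, giving 4n² − 3n − 45475 = 0.
The discriminant is 9 + 16·45475 = 727609, and √727609 = 853.
So n = (3 + 853) / 8 = 856/8 = 107.

107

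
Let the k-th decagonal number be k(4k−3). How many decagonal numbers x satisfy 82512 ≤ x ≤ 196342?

78

The n-th decagonal number is n(4n−3).
Smallest index with value ≥ 82512: n = 144 (giving 82512).
Largest index with value ≤ 196342: n = 221 (giving 194701).
Indices 144 through 221: 78 terms.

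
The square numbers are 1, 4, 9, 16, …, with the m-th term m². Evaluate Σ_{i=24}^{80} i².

169556

Σ_{i=24}^{80} i² = 173880 − 4324 = 169556.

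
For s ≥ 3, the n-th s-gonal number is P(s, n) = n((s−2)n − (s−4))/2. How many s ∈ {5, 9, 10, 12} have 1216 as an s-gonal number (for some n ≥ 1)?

2

s = 5: P(5, 28) = 1162 and P(5, 29) = 1247; 1216 is not s-gonal.
s = 9: P(9, 19) = 1216. ✓
s = 10: P(10, 17) = 1105 and P(10, 18) = 1242; 1216 is not s-gonal.
s = 12: P(12, 16) = 1216. ✓
Hits: s ∈ {9, 12} → 2.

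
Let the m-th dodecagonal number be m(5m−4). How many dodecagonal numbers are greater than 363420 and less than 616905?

The n-th dodecagonal number is n(5n−4).
Smallest index with value > 363420: n = 271 (giving 366121).
Largest index with value < 616905: n = 351 (giving 614601).
Indices 271 through 351: 81 terms.

81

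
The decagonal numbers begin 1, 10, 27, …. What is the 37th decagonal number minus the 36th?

Consecutive decagonal numbers differ by 8n − 7: here 8·37 − 7 = 289.

289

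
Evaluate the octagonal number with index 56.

The 56th octagonal number is n(3n−2) with n = 56.
56·(3·56 − 2) = 56·166 = 9296.

9296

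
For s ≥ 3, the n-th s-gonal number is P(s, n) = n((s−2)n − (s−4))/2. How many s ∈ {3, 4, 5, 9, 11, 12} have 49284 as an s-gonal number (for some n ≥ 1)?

1

s = 3: P(3, 313) = 49141 and P(3, 314) = 49455; 49284 is not s-gonal.
s = 4: P(4, 222) = 49284. ✓
s = 5: P(5, 181) = 49051 and P(5, 182) = 49595; 49284 is not s-gonal.
s = 9: P(9, 119) = 49266 and P(9, 120) = 50100; 49284 is not s-gonal.
s = 11: P(11, 105) = 49245 and P(11, 106) = 50191; 49284 is not s-gonal.
s = 12: P(12, 99) = 48609 and P(12, 100) = 49600; 49284 is not s-gonal.
Hits: s ∈ {4} → 1.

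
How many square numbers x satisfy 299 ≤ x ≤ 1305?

19

The n-th square number is n².
Smallest index with value ≥ 299: n = 18 (giving 324).
Largest index with value ≤ 1305: n = 36 (giving 1296).
Indices 18 through 36: 19 terms.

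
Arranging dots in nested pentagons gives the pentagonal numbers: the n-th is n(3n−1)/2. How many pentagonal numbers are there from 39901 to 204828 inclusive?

206

The n-th pentagonal number is n(3n−1)/2.
Smallest index with value ≥ 39901: n = 164 (giving 40262).
Largest index with value ≤ 204828: n = 369 (giving 204057).
Indices 164 through 369: 206 terms.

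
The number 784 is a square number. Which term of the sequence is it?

28

We need n² = 784, so n = √784 = 28.
Check: 28² = 784. ✓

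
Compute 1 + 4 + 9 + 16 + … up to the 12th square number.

650

Σ_{i=1}^{12} i² = 12·13·25/6 = 650.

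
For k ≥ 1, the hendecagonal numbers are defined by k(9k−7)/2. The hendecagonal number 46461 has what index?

Set n(9n−7)/2 = 46461, giving 9n² − 7n − 92922 = 0.
The discriminant is 49 + 72·46461 = 3345241, and √3345241 = 1829.
So n = (7 + 1829) / 18 = 1836/18 = 102.

102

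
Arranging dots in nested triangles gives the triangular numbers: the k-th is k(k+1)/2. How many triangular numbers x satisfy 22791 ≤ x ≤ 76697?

179

The n-th triangular number is n(n+1)/2.
Smallest index with value ≥ 22791: n = 213 (giving 22791).
Largest index with value ≤ 76697: n = 391 (giving 76636).
Indices 213 through 391: 179 terms.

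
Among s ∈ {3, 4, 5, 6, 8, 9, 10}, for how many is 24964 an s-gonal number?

1

s = 3: P(3, 222) = 24753 and P(3, 223) = 24976; 24964 is not s-gonal.
s = 4: P(4, 158) = 24964. ✓
s = 5: P(5, 129) = 24897 and P(5, 130) = 25285; 24964 is not s-gonal.
s = 6: P(6, 111) = 24531 and P(6, 112) = 24976; 24964 is not s-gonal.
s = 8: P(8, 91) = 24661 and P(8, 92) = 25208; 24964 is not s-gonal.
s = 9: P(9, 84) = 24486 and P(9, 85) = 25075; 24964 is not s-gonal.
s = 10: P(10, 79) = 24727 and P(10, 80) = 25360; 24964 is not s-gonal.
Hits: s ∈ {4} → 1.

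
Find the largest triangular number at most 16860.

16836

Solve n(n+1)/2 ≤ 16860 for integer n.
n = 183 gives 16836 ≤ 16860, while n = 184 gives 17020 > 16860; so the answer is 16836.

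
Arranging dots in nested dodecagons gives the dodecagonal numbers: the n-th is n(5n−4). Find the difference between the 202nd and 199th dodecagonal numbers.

6003

202·(5·202 − 4) = 203212 and 199·(5·199 − 4) = 197209.
Difference: 203212 − 197209 = 6003.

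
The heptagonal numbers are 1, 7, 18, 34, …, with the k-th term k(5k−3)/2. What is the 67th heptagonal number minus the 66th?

Consecutive heptagonal numbers differ by 5n − 4: here 5·67 − 4 = 331.

331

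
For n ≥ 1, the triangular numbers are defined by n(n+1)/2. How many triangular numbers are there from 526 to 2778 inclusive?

The n-th triangular number is n(n+1)/2.
Smallest index with value ≥ 526: n = 32 (giving 528).
Largest index with value ≤ 2778: n = 74 (giving 2775).
Indices 32 through 74: 43 terms.

43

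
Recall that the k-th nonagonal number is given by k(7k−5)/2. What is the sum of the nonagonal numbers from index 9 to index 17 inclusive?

5241

Σ i(7i−5)/2 = (7Σi² − 5Σi) / 2 over i = 9..17.
Σi = 153 − 36 = 117 and Σi² = 1785 − 204 = 1581.
(7·1581 − 5·117) / 2 = 10482/2 = 5241.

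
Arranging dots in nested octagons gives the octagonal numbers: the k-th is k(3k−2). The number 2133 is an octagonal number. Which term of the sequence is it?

27

Set n(3n−2) = 2133, giving 3n² − 2n − 2133 = 0.
The discriminant is 4 + 12·2133 = 25600, and √25600 = 160.
So n = (2 + 160) / 6 = 162/6 = 27.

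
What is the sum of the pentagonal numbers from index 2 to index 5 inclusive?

74

Σ i(3i−1)/2 = (3Σi² − Σi) / 2 over i = 2..5.
Σi = 15 − 1 = 14 and Σi² = 55 − 1 = 54.
(3·54 − 1·14) / 2 = 148/2 = 74.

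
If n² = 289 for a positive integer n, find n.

17

We need n² = 289, so n = √289 = 17.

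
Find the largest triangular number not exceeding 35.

Solve n(n+1)/2 ≤ 35 for integer n.
n = 7 gives 28 ≤ 35, while n = 8 gives 36 > 35; so the answer is 28.

28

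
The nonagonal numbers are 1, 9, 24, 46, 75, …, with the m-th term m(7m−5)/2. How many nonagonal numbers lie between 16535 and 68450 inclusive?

71

The n-th nonagonal number is n(7n−5)/2.
Smallest index with value ≥ 16535: n = 70 (giving 16975).
Largest index with value ≤ 68450: n = 140 (giving 68250).
Indices 70 through 140: 71 terms.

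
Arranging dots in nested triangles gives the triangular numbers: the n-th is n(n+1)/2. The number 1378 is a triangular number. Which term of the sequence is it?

52

Set n(n+1)/2 = 1378, giving n² + n − 2756 = 0.
The discriminant is 1 + 8·1378 = 11025, and √11025 = 105.
So n = (-1 + 105) / 2 = 104/2 = 52.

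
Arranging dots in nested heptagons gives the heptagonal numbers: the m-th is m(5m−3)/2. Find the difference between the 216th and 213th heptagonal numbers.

216·(5·216 − 3)/2 = 116316 and 213·(5·213 − 3)/2 = 113103.
Difference: 116316 − 113103 = 3213.

3213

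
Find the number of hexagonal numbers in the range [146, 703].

The n-th hexagonal number is n(2n−1).
Smallest index with value ≥ 146: n = 9 (giving 153).
Largest index with value ≤ 703: n = 19 (giving 703).
Indices 9 through 19: 11 terms.

11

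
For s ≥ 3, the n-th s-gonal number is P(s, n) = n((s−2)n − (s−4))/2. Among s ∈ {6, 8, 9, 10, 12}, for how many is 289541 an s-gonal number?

1

s = 6: P(6, 380) = 288420 and P(6, 381) = 289941; 289541 is not s-gonal.
s = 8: P(8, 311) = 289541. ✓
s = 9: P(9, 287) = 287574 and P(9, 288) = 289584; 289541 is not s-gonal.
s = 10: P(10, 269) = 288637 and P(10, 270) = 290790; 289541 is not s-gonal.
s = 12: P(12, 241) = 289441 and P(12, 242) = 291852; 289541 is not s-gonal.
Hits: s ∈ {8} → 1.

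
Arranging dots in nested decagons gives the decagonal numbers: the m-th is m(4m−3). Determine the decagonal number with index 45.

7965

45·(4·45 − 3) = 45·177 = 7965.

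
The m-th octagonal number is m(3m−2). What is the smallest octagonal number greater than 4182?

4256

Solve n(3n−2) > 4182 for integer n.
The largest n with value ≤ 4182 is 37 (since 4033 ≤ 4182 < 4256), so the first above is n = 38, value 4256.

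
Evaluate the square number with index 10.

10² = 100.

100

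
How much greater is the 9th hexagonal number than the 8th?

33

Consecutive hexagonal numbers differ by 4n − 3: here 4·9 − 3 = 33.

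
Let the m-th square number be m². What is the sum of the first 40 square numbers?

22140

Σ_{i=1}^{40} i² = 40·41·81/6 = 22140.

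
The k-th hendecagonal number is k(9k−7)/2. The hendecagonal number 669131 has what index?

386

Set n(9n−7)/2 = 669131, giving 9n² − 7n − 1338262 = 0.
The discriminant is 49 + 72·669131 = 48177481, and √48177481 = 6941.
So n = (7 + 6941) / 18 = 6948/18 = 386.
Check: 386·(9·386 − 7)/2 = 669131. ✓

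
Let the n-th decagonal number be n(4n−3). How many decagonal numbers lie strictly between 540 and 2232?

The n-th decagonal number is n(4n−3).
Smallest index with value > 540: n = 13 (giving 637).
Largest index with value < 2232: n = 23 (giving 2047).
Indices 13 through 23: 11 terms.

11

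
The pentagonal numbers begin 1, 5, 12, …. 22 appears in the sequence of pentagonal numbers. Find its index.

4

Set n(3n−1)/2 = 22, giving 3n² − n − 44 = 0.
The discriminant is 1 + 24·22 = 529, and √529 = 23.
So n = (1 + 23) / 6 = 24/6 = 4.
Check: 4·(3·4 − 1)/2 = 22. ✓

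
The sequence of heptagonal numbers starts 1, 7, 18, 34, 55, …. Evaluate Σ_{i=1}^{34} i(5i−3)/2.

Σ i(5i−3)/2 = (5Σi² − 3Σi) / 2 over i = 1..34.
Σi = 595 and Σi² = 13685.
(5·13685 − 3·595) / 2 = 66640/2 = 33320.

33320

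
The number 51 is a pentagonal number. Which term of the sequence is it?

6

Set n(3n−1)/2 = 51, giving 3n² − n − 102 = 0.
So n = (1 + 35) / 6 = 36/6 = 6.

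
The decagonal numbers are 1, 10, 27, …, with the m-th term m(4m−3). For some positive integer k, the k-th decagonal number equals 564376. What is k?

376

Set n(4n−3) = 564376, giving 4n² − 3n − 564376 = 0.
The discriminant is 9 + 16·564376 = 9030025, and √9030025 = 3005.
So n = (3 + 3005) / 8 = 3008/8 = 376.
Check: 376·(4·376 − 3) = 564376. ✓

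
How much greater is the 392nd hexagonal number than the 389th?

392·(2·392 − 1) = 306936 and 389·(2·389 − 1) = 302253.
Difference: 306936 − 302253 = 4683.

4683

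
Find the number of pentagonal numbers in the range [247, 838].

11

The n-th pentagonal number is n(3n−1)/2.
Smallest index with value ≥ 247: n = 13 (giving 247).
Largest index with value ≤ 838: n = 23 (giving 782).
Indices 13 through 23: 11 terms.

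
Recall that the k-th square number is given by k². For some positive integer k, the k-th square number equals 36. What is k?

We need n² = 36, so n = √36 = 6.

6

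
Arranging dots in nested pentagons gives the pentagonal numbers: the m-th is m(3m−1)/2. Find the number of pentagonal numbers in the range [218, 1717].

22

The n-th pentagonal number is n(3n−1)/2.
Smallest index with value ≥ 218: n = 13 (giving 247).
Largest index with value ≤ 1717: n = 34 (giving 1717).
Indices 13 through 34: 22 terms.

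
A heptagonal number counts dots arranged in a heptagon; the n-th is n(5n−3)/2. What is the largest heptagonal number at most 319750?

318087

Solve n(5n−3)/2 ≤ 319750 for integer n.
n = 357 gives 318087 ≤ 319750, while n = 358 gives 319873 > 319750; so the answer is 318087.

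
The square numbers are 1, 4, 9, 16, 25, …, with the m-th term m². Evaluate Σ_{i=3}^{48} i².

38019

Σ_{i=3}^{48} i² = 38024 − 5 = 38019.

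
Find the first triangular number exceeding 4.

6

Solve n(n+1)/2 > 4 for integer n.
The largest n with value ≤ 4 is 2 (since 3 ≤ 4 < 6), so the first above is n = 3, value 6.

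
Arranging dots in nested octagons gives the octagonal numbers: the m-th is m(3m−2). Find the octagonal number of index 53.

The 53rd octagonal number is n(3n−2) with n = 53.
53·(3·53 − 2) = 53·157 = 8321.

8321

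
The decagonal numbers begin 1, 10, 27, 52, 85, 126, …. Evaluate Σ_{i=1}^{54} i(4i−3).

211365

Σ i(4i−3) = 4Σi² − 3Σi over i = 1..54.
Σi = 1485 and Σi² = 53955.
4·53955 − 3·1485 = 211365.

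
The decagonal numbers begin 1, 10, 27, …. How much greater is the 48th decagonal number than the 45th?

48·(4·48 − 3) = 9072 and 45·(4·45 − 3) = 7965.
Difference: 9072 − 7965 = 1107.

1107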